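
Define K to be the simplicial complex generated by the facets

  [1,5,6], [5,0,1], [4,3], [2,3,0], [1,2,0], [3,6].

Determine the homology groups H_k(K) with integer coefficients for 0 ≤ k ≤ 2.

H_0 = Z,  H_1 = Z,  H_2 = 0.

Fix the vertex order 0 < 1 < 2 < 3 < 4 < 5 < 6 and write every simplex with vertices in increasing order. Then dim K = 2 and the simplices of K are:

  0-simplices (7): [0], [1], [2], [3], [4], [5], [6]
  1-simplices (11): [0,1], [0,2], [0,3], [0,5], [1,2], [1,5], [1,6], [2,3], [3,4], [3,6], [5,6]
  2-simplices (4): [0,1,2], [0,1,5], [0,2,3], [1,5,6]

so the chain groups are C_0 ≅ Z^7, C_1 ≅ Z^11, C_2 ≅ Z^4.

The boundary map ∂_1: C_1 → C_0 maps an edge to its endpoints' difference, ∂[p,q] = q − p.
The 7×11 boundary matrix has rank 6 and Smith normal form diag(1,1,1,1,1,1).

The boundary map ∂_2: C_2 → C_1 maps a triangle to the signed sum of its edges. For instance
  ∂[0,1,5] = [1,5] − [0,5] + [0,1],
  ∂[0,1,2] = [1,2] − [0,2] + [0,1].
The resulting 11×4 matrix has rank 4, and its Smith normal form has invariant factors (1,1,1,1).

Computing H_k = (kernel of ∂_k) / (image of ∂_{k+1}):

  H_0: rank C_0 − rank ∂_1 = 7 − 6 = 1, and the invariant factors of ∂_1 are all 1, so H_0 ≅ Z.
  H_1: rank ker ∂_1 − rank ∂_2 = (11 − 6) − 4 = 1, and the invariant factors of ∂_2 are all 1, so H_1 ≅ Z.
  H_2: rank ker ∂_2 − rank ∂_3 = (4 − 4) − 0 = 0, and there is no ∂_3, so H_2 ≅ 0.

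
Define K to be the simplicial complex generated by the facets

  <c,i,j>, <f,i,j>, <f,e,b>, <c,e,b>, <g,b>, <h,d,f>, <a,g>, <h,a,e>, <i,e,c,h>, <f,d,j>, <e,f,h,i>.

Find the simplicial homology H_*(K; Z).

H_0 = Z,  H_1 = Z,  H_2 = 0,  H_3 = 0.

Take the total order a < b < c < d < e < f < g < h < i < j on the vertex set. Then K (dimension 3) consists of the simplices:

  0-simplices (10): a, b, c, d, e, f, g, h, i, j
  1-simplices (22): ae, ag, ah, bc, be, bf, bg, ce, ch, ci, cj, df, dh, dj, ef, eh, ei, fh, fi, fj, hi, ij
  2-simplices (14): aeh, bce, bef, ceh, cei, chi, cij, dfh, dfj, efh, efi, ehi, fhi, fij
  3-simplices (2): cehi, efhi

so the chain groups are C_0 ≅ Z^10, C_1 ≅ Z^22, C_2 ≅ Z^14, C_3 ≅ Z^2.

∂_1: C_1 → C_0 is given by ∂[p,q] = [q] − [p].
The resulting 10×22 matrix has rank 9, and its Smith normal form has invariant factors (1,1,1,1,1,1,1,1,1).

The boundary map ∂_2: C_2 → C_1 sends each 2-simplex [p,q,r] to [q,r] − [p,r] + [p,q]. For instance
  ∂efh = fh − eh + ef,
  ∂cij = ij − cj + ci.
The 22×14 boundary matrix has rank 12 and Smith normal form diag(1,1,1,1,1,1,1,1,1,1,1,1).

The boundary map ∂_3: C_3 → C_2 sends each 3-simplex σ to the alternating sum Σ_i (−1)^i (σ with its i-th vertex removed). For instance
  ∂efhi = fhi − ehi + efi − efh,
  ∂cehi = ehi − chi + cei − ceh.
As a 14×2 matrix over Z this has rank 2, with invariant factors (1,1).

Reading off H_k = ker ∂_k / im ∂_{k+1}:

  H_0: rank C_0 − rank ∂_1 = 10 − 9 = 1, and the invariant factors of ∂_1 are all 1, so H_0 = Z.
  H_1: rank ker ∂_1 − rank ∂_2 = (22 − 9) − 12 = 1, and the invariant factors of ∂_2 are all 1, so H_1 = Z.
  H_2: rank ker ∂_2 − rank ∂_3 = (14 − 12) − 2 = 0, and the invariant factors of ∂_3 are all 1, so H_2 = 0.
  H_3: rank ker ∂_3 − rank ∂_4 = (2 − 2) − 0 = 0, and there is no ∂_4, so H_3 = 0.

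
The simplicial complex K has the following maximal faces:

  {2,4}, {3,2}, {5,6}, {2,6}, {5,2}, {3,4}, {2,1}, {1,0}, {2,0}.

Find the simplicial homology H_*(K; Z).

K has 7 vertices, 9 edges.
rank ∂_0 = 0, rank ∂_1 = 6 ⇒ b_0 = 7 − 0 − 6 = 1; all invariant factors of ∂_1 are 1 so no torsion. So H_0 ≅ Z.
rank ∂_1 = 6, rank ∂_2 = 0 ⇒ b_1 = 9 − 6 − 0 = 3. So H_1 ≅ Z^3.

H_0 = Z,  H_1 = Z^3.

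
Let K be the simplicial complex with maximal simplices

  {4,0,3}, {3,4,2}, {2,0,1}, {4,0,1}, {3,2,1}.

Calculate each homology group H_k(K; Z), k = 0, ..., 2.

H_0 ≅ Z,  H_1 ≅ Z,  H_2 = 0.

Order the vertices as 0 < 1 < 2 < 3 < 4. Listing each simplex with vertices in this order, K has dimension 2 with simplices:

  0-simplices (5): [0], [1], [2], [3], [4]
  1-simplices (10): [0,1], [0,2], [0,3], [0,4], [1,2], [1,3], [1,4], [2,3], [2,4], [3,4]
  2-simplices (5): [0,1,2], [0,1,4], [0,3,4], [1,2,3], [2,3,4]

so the chain groups are C_0 ≅ Z^5, C_1 ≅ Z^10, C_2 ≅ Z^5.

Boundary ∂_1: C_1 → C_0 maps an edge to its endpoints' difference, ∂[p,q] = q − p. For instance
  ∂[1,2] = [2] − [1].
As a 5×10 matrix over Z this has rank 4, with invariant factors (1,1,1,1).

Boundary ∂_2: C_2 → C_1 acts by ∂[p,q,r] = [q,r] − [p,r] + [p,q]. For instance
  ∂[1,2,3] = [2,3] − [1,3] + [1,2],
  ∂[0,1,4] = [1,4] − [0,4] + [0,1].
This gives a 10×5 integer matrix of rank 5; reducing to Smith normal form yields diagonal entries (1,1,1,1,1).

Reading off H_k = ker ∂_k / im ∂_{k+1}:

  H_0: rank C_0 − rank ∂_1 = 5 − 4 = 1, and the invariant factors of ∂_1 are all 1, so H_0 = Z.
  H_1: rank ker ∂_1 − rank ∂_2 = (10 − 4) − 5 = 1, and the invariant factors of ∂_2 are all 1, so H_1 = Z.
  H_2: rank ker ∂_2 − rank ∂_3 = (5 − 5) − 0 = 0, and there is no ∂_3, so H_2 = 0.

As a check, the Euler characteristic is 5 − 10 + 5 = 0, which agrees with 1 − 1 + 0 = 0.
(K is a triangulation of the Möbius band.)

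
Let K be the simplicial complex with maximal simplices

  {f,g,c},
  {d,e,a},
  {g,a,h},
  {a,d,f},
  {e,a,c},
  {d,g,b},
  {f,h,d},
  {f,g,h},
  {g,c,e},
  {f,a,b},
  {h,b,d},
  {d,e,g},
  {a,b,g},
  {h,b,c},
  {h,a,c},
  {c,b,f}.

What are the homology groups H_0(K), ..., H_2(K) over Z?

H_0 = Z,  H_1 = Z^2,  H_2 = Z.

Fix the vertex order a < b < c < d < e < f < g < h and write every simplex with vertices in increasing order. Then dim K = 2 and the simplices of K are:

  0-simplices (8): a, b, c, d, e, f, g, h
  1-simplices (24): ab, ac, ad, ae, af, ag, ah, bc, bd, bf, bg, bh, ce, cf, cg, ch, de, df, dg, dh, eg, fg, fh, gh
  2-simplices (16): abf, abg, ace, ach, ade, adf, agh, bcf, bch, bdg, bdh, ceg, cfg, deg, dfh, fgh

Hence C_0 ≅ Z^8, C_1 ≅ Z^24, C_2 ≅ Z^16.

Boundary ∂_1: C_1 → C_0 is given by ∂[p,q] = [q] − [p]. For instance
  ∂eg = g − e.
As a 8×24 matrix over Z this has rank 7, with invariant factors (1,1,1,1,1,1,1).

The boundary map ∂_2: C_2 → C_1 acts by ∂[p,q,r] = [q,r] − [p,r] + [p,q]. For instance
  ∂ace = ce − ae + ac,
  ∂agh = gh − ah + ag.
The 24×16 boundary matrix has rank 15 and Smith normal form diag(1,1,1,1,1,1,1,1,1,1,1,1,1,1,1).

From H_k ≅ ker(∂_k) / im(∂_{k+1}) we obtain:

  H_0: rank C_0 − rank ∂_1 = 8 − 7 = 1, and the invariant factors of ∂_1 are all 1, so H_0 = Z.
  H_1: rank ker ∂_1 − rank ∂_2 = (24 − 7) − 15 = 2, and the invariant factors of ∂_2 are all 1, so H_1 = Z^2.
  H_2: rank ker ∂_2 − rank ∂_3 = (16 − 15) − 0 = 1, and there is no ∂_3, so H_2 = Z.

As a check, the Euler characteristic is 8 − 24 + 16 = 0, which agrees with 1 − 2 + 1 = 0.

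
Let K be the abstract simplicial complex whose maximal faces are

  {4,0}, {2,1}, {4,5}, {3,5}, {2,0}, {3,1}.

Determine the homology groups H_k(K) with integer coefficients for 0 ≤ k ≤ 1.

H_0 = Z,  H_1 = Z.

K has 6 vertices, 6 edges.
rank ∂_0 = 0, rank ∂_1 = 5 ⇒ b_0 = 6 − 0 − 5 = 1; all invariant factors of ∂_1 are 1 so no torsion. So H_0 = Z.
rank ∂_1 = 5, rank ∂_2 = 0 ⇒ b_1 = 6 − 5 − 0 = 1. So H_1 = Z.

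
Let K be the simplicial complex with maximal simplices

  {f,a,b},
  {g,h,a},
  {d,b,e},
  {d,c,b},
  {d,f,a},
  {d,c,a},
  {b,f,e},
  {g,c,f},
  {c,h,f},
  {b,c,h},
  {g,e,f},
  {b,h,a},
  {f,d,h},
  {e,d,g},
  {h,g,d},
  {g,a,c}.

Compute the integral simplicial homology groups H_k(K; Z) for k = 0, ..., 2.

H_0 = Z,  H_1 = Z^2,  H_2 = Z.

Order the vertices as a < b < c < d < e < f < g < h. Listing each simplex with vertices in this order, K has dimension 2 with simplices:

  0-simplices (8): a, b, c, d, e, f, g, h
  1-simplices (24): ab, ac, ad, af, ag, ah, bc, bd, be, bf, bh, cd, cf, cg, ch, de, df, dg, dh, ef, eg, fg, fh, gh
  2-simplices (16): abf, abh, acd, acg, adf, agh, bcd, bch, bde, bef, cfg, cfh, deg, dfh, dgh, efg

giving chain groups C_0 ≅ Z^8, C_1 ≅ Z^24, C_2 ≅ Z^16.

The boundary map ∂_1: C_1 → C_0 sends each edge [p,q] (with p < q) to q − p.
This gives a 8×24 integer matrix of rank 7; reducing to Smith normal form yields diagonal entries (1,1,1,1,1,1,1).

Boundary ∂_2: C_2 → C_1 maps a triangle to the signed sum of its edges. For instance
  ∂cfg = fg − cg + cf,
  ∂dfh = fh − dh + df.
The resulting 24×16 matrix has rank 15, and its Smith normal form has invariant factors (1,1,1,1,1,1,1,1,1,1,1,1,1,1,1).

Reading off H_k = ker ∂_k / im ∂_{k+1}:

  H_0: rank C_0 − rank ∂_1 = 8 − 7 = 1, and the invariant factors of ∂_1 are all 1, so H_0 ≅ Z.
  H_1: rank ker ∂_1 − rank ∂_2 = (24 − 7) − 15 = 2, and the invariant factors of ∂_2 are all 1, so H_1 ≅ Z^2.
  H_2: rank ker ∂_2 − rank ∂_3 = (16 − 15) − 0 = 1, and there is no ∂_3, so H_2 ≅ Z.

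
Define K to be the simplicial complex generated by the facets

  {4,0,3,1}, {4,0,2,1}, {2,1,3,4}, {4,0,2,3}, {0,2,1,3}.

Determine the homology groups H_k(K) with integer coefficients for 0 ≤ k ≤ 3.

Take the total order 0 < 1 < 2 < 3 < 4 on the vertex set. Then K (dimension 3) consists of the simplices:

  0-simplices (5): [0], [1], [2], [3], [4]
  1-simplices (10): [0,1], [0,2], [0,3], [0,4], [1,2], [1,3], [1,4], [2,3], [2,4], [3,4]
  2-simplices (10): [0,1,2], [0,1,3], [0,1,4], [0,2,3], [0,2,4], [0,3,4], [1,2,3], [1,2,4], [1,3,4], [2,3,4]
  3-simplices (5): [0,1,2,3], [0,1,2,4], [0,1,3,4], [0,2,3,4], [1,2,3,4]

Hence C_0 ≅ Z^5, C_1 ≅ Z^10, C_2 ≅ Z^10, C_3 ≅ Z^5.

The boundary map ∂_1: C_1 → C_0 is given by ∂[p,q] = [q] − [p]. For instance
  ∂[1,2] = [2] − [1].
The 5×10 boundary matrix has rank 4 and Smith normal form diag(1,1,1,1).

Boundary ∂_2: C_2 → C_1 acts by ∂[p,q,r] = [q,r] − [p,r] + [p,q]. For instance
  ∂[2,3,4] = [3,4] − [2,4] + [2,3],
  ∂[0,2,3] = [2,3] − [0,3] + [0,2].
As a 10×10 matrix over Z this has rank 6, with invariant factors (1,1,1,1,1,1).

∂_3: C_3 → C_2 sends each 3-simplex σ to the alternating sum Σ_i (−1)^i (σ with its i-th vertex removed). For instance
  ∂[0,1,3,4] = [1,3,4] − [0,3,4] + [0,1,4] − [0,1,3],
  ∂[1,2,3,4] = [2,3,4] − [1,3,4] + [1,2,4] − [1,2,3].
The resulting 10×5 matrix has rank 4, and its Smith normal form has invariant factors (1,1,1,1).

Reading off H_k = ker ∂_k / im ∂_{k+1}:

  H_0: rank C_0 − rank ∂_1 = 5 − 4 = 1, and the invariant factors of ∂_1 are all 1, so H_0 ≅ Z.
  H_1: rank ker ∂_1 − rank ∂_2 = (10 − 4) − 6 = 0, and the invariant factors of ∂_2 are all 1, so H_1 ≅ 0.
  H_2: rank ker ∂_2 − rank ∂_3 = (10 − 6) − 4 = 0, and the invariant factors of ∂_3 are all 1, so H_2 ≅ 0.
  H_3: rank ker ∂_3 − rank ∂_4 = (5 − 4) − 0 = 1, and there is no ∂_4, so H_3 ≅ Z.

H_0 ≅ Z,  H_1 = 0,  H_2 = 0,  H_3 ≅ Z.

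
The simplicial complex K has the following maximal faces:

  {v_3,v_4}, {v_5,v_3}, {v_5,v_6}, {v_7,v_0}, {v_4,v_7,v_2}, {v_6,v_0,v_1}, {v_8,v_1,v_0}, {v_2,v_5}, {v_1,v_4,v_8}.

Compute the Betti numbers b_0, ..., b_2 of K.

b_0 = 1, b_1 = 3, b_2 = 0.

We work with the vertex ordering v_0 < v_1 < v_2 < v_3 < v_4 < v_5 < v_6 < v_7 < v_8. The simplices of K, each written with vertices in increasing order, are:

  0-simplices (9): [v_0], [v_1], [v_2], [v_3], [v_4], [v_5], [v_6], [v_7], [v_8]
  1-simplices (15): (15 of them)
  2-simplices (4): [v_0,v_1,v_6], [v_0,v_1,v_8], [v_1,v_4,v_8], [v_2,v_4,v_7]

so the chain groups are C_0 ≅ Z^9, C_1 ≅ Z^15, C_2 ≅ Z^4.

∂_1: C_1 → C_0 sends each edge [p,q] (with p < q) to q − p. For instance
  ∂[v_0,v_7] = [v_7] − [v_0].
As a 9×15 matrix over Z this has rank 8, with invariant factors (1,1,1,1,1,1,1,1).

The boundary map ∂_2: C_2 → C_1 maps a triangle to the signed sum of its edges. For instance
  ∂[v_1,v_4,v_8] = [v_4,v_8] − [v_1,v_8] + [v_1,v_4],
  ∂[v_0,v_1,v_6] = [v_1,v_6] − [v_0,v_6] + [v_0,v_1].
As a 15×4 matrix over Z this has rank 4, with invariant factors (1,1,1,1).

Computing H_k = (kernel of ∂_k) / (image of ∂_{k+1}):

  H_0: rank C_0 − rank ∂_1 = 9 − 8 = 1, and the invariant factors of ∂_1 are all 1, so H_0 = Z.
  H_1: rank ker ∂_1 − rank ∂_2 = (15 − 8) − 4 = 3, and the invariant factors of ∂_2 are all 1, so H_1 = Z^3.
  H_2: rank ker ∂_2 − rank ∂_3 = (4 − 4) − 0 = 0, and there is no ∂_3, so H_2 = 0.

As a check, the Euler characteristic is 9 − 15 + 4 = -2, which agrees with 1 − 3 + 0 = -2.

Hence the Betti numbers are b_0 = 1, b_1 = 3, b_2 = 0.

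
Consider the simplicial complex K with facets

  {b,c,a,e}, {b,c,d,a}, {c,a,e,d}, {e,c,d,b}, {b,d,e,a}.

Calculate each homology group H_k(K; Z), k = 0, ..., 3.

H_0 = Z,  H_1 = 0,  H_2 = 0,  H_3 = Z.

Order the vertices as a < b < c < d < e. Listing each simplex with vertices in this order, K has dimension 3 with simplices:

  0-simplices (5): a, b, c, d, e
  1-simplices (10): ab, ac, ad, ae, bc, bd, be, cd, ce, de
  2-simplices (10): abc, abd, abe, acd, ace, ade, bcd, bce, bde, cde
  3-simplices (5): abcd, abce, abde, acde, bcde

giving chain groups C_0 ≅ Z^5, C_1 ≅ Z^10, C_2 ≅ Z^10, C_3 ≅ Z^5.

Boundary ∂_1: C_1 → C_0 maps an edge to its endpoints' difference, ∂[p,q] = q − p. For instance
  ∂ae = e − a.
The 5×10 boundary matrix has rank 4 and Smith normal form diag(1,1,1,1).

∂_2: C_2 → C_1 acts by ∂[p,q,r] = [q,r] − [p,r] + [p,q]. For instance
  ∂ade = de − ae + ad,
  ∂cde = de − ce + cd.
The 10×10 boundary matrix has rank 6 and Smith normal form diag(1,1,1,1,1,1).

∂_3: C_3 → C_2 sends each 3-simplex σ to the alternating sum Σ_i (−1)^i (σ with its i-th vertex removed). For instance
  ∂bcde = cde − bde + bce − bcd,
  ∂abde = bde − ade + abe − abd.
This gives a 10×5 integer matrix of rank 4; reducing to Smith normal form yields diagonal entries (1,1,1,1).

Now H_k = ker ∂_k / im ∂_{k+1}, so:

  H_0: rank C_0 − rank ∂_1 = 5 − 4 = 1, and the invariant factors of ∂_1 are all 1, so H_0 ≅ Z.
  H_1: rank ker ∂_1 − rank ∂_2 = (10 − 4) − 6 = 0, and the invariant factors of ∂_2 are all 1, so H_1 ≅ 0.
  H_2: rank ker ∂_2 − rank ∂_3 = (10 − 6) − 4 = 0, and the invariant factors of ∂_3 are all 1, so H_2 ≅ 0.
  H_3: rank ker ∂_3 − rank ∂_4 = (5 − 4) − 0 = 1, and there is no ∂_4, so H_3 ≅ Z.

As a check, the Euler characteristic is 5 − 10 + 10 − 5 = 0, which agrees with 1 − 0 + 0 − 1 = 0.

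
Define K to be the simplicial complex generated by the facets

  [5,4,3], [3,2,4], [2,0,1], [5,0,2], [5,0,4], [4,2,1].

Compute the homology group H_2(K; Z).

H_2 = 0.

Take the total order 0 < 1 < 2 < 3 < 4 < 5 on the vertex set. Then K (dimension 2) consists of the simplices:

  0-simplices (6): [0], [1], [2], [3], [4], [5]
  1-simplices (12): [0,1], [0,2], [0,4], [0,5], [1,2], [1,4], [2,3], [2,4], [2,5], [3,4], [3,5], [4,5]
  2-simplices (6): [0,1,2], [0,2,5], [0,4,5], [1,2,4], [2,3,4], [3,4,5]

Hence C_0 ≅ Z^6, C_1 ≅ Z^12, C_2 ≅ Z^6.

∂_1: C_1 → C_0 is given by ∂[p,q] = [q] − [p]. For instance
  ∂[1,2] = [2] − [1].
As a 6×12 matrix over Z this has rank 5, with invariant factors (1,1,1,1,1).

The boundary map ∂_2: C_2 → C_1 acts by ∂[p,q,r] = [q,r] − [p,r] + [p,q]. For instance
  ∂[0,1,2] = [1,2] − [0,2] + [0,1],
  ∂[0,4,5] = [4,5] − [0,5] + [0,4].
The 12×6 boundary matrix has rank 6 and Smith normal form diag(1,1,1,1,1,1).

From H_k ≅ ker(∂_k) / im(∂_{k+1}) we obtain:

  H_2: rank ker ∂_2 − rank ∂_3 = (6 − 6) − 0 = 0, and there is no ∂_3, so H_2 ≅ 0.

(K is a triangulation of the cylinder S^1 x I.)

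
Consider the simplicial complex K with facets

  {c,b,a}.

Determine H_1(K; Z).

Take the total order a < b < c on the vertex set. Then K (dimension 2) consists of the simplices:

  0-simplices (3): a, b, c
  1-simplices (3): ab, ac, bc
  2-simplices (1): abc

so the chain groups are C_0 ≅ Z^3, C_1 ≅ Z^3, C_2 ≅ Z^1.

The boundary map ∂_1: C_1 → C_0 maps an edge to its endpoints' difference, ∂[p,q] = q − p. For instance
  ∂bc = c − b.
The resulting 3×3 matrix has rank 2, and its Smith normal form has invariant factors (1,1).

∂_2: C_2 → C_1 maps a triangle to the signed sum of its edges. For instance
  ∂abc = bc − ac + ab.
The 3×1 boundary matrix has rank 1 and Smith normal form diag(1).

Reading off H_k = ker ∂_k / im ∂_{k+1}:

  H_1: rank ker ∂_1 − rank ∂_2 = (3 − 2) − 1 = 0, and the invariant factors of ∂_2 are all 1, so H_1 ≅ 0.

(K is a triangulation of the 2-simplex.)

H_1 ≅ 0.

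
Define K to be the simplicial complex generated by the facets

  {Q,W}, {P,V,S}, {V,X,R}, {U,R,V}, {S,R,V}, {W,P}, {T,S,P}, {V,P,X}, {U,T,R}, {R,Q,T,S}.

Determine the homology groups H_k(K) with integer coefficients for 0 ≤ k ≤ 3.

Take the total order P < Q < R < S < T < U < V < W < X on the vertex set. Then K (dimension 3) consists of the simplices:

  0-simplices (9): P, Q, R, S, T, U, V, W, X
  1-simplices (19): PS, PT, PV, PW, PX, QR, QS, QT, QW, RS, RT, RU, RV, RX, ST, SV, TU, UV, VX
  2-simplices (11): PST, PSV, PVX, QRS, QRT, QST, RST, RSV, RTU, RUV, RVX
  3-simplices (1): QRST

giving chain groups C_0 ≅ Z^9, C_1 ≅ Z^19, C_2 ≅ Z^11, C_3 ≅ Z^1.

The boundary map ∂_1: C_1 → C_0 maps an edge to its endpoints' difference, ∂[p,q] = q − p. For instance
  ∂PW = W − P.
The resulting 9×19 matrix has rank 8, and its Smith normal form has invariant factors (1,1,1,1,1,1,1,1).

The boundary map ∂_2: C_2 → C_1 acts by ∂[p,q,r] = [q,r] − [p,r] + [p,q]. For instance
  ∂RUV = UV − RV + RU,
  ∂RST = ST − RT + RS.
The 19×11 boundary matrix has rank 10 and Smith normal form diag(1,1,1,1,1,1,1,1,1,1).

The boundary map ∂_3: C_3 → C_2 sends each 3-simplex σ to the alternating sum Σ_i (−1)^i (σ with its i-th vertex removed). For instance
  ∂QRST = RST − QST + QRT − QRS.
This gives a 11×1 integer matrix of rank 1; reducing to Smith normal form yields diagonal entries (1).

From H_k ≅ ker(∂_k) / im(∂_{k+1}) we obtain:

  H_0: rank C_0 − rank ∂_1 = 9 − 8 = 1, and the invariant factors of ∂_1 are all 1, so H_0 ≅ Z.
  H_1: rank ker ∂_1 − rank ∂_2 = (19 − 8) − 10 = 1, and the invariant factors of ∂_2 are all 1, so H_1 ≅ Z.
  H_2: rank ker ∂_2 − rank ∂_3 = (11 − 10) − 1 = 0, and the invariant factors of ∂_3 are all 1, so H_2 ≅ 0.
  H_3: rank ker ∂_3 − rank ∂_4 = (1 − 1) − 0 = 0, and there is no ∂_4, so H_3 ≅ 0.

H_0 ≅ Z,  H_1 ≅ Z,  H_2 = 0,  H_3 = 0.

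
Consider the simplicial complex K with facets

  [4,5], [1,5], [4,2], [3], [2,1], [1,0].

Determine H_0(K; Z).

H_0 = Z^2.

K has 6 vertices, 5 edges.
rank ∂_0 = 0, rank ∂_1 = 4 ⇒ b_0 = 6 − 0 − 4 = 2; all invariant factors of ∂_1 are 1 so no torsion. So H_0 ≅ Z^2.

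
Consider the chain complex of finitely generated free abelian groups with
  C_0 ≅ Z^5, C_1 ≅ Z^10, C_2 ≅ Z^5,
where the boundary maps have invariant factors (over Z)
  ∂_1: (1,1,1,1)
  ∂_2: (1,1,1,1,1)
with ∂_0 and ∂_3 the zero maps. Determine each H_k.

H_0: b_0 = 5 − 0 − 4 = 1; torsion from ∂_1 factors > 1: none. So H_0 ≅ Z.
H_1: b_1 = 10 − 4 − 5 = 1; torsion from ∂_2 factors > 1: none. So H_1 ≅ Z.
H_2: b_2 = 5 − 5 − 0 = 0; torsion from ∂_3 factors > 1: none. So H_2 ≅ 0.

H_0 ≅ Z,  H_1 ≅ Z,  H_2 = 0.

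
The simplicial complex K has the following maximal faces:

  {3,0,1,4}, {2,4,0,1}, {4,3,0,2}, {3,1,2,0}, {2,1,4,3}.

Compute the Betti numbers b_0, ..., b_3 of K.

b_0 = 1, b_1 = 0, b_2 = 0, b_3 = 1.

Take the total order 0 < 1 < 2 < 3 < 4 on the vertex set. Then K (dimension 3) consists of the simplices:

  0-simplices (5): [0], [1], [2], [3], [4]
  1-simplices (10): [0,1], [0,2], [0,3], [0,4], [1,2], [1,3], [1,4], [2,3], [2,4], [3,4]
  2-simplices (10): [0,1,2], [0,1,3], [0,1,4], [0,2,3], [0,2,4], [0,3,4], [1,2,3], [1,2,4], [1,3,4], [2,3,4]
  3-simplices (5): [0,1,2,3], [0,1,2,4], [0,1,3,4], [0,2,3,4], [1,2,3,4]

giving chain groups C_0 ≅ Z^5, C_1 ≅ Z^10, C_2 ≅ Z^10, C_3 ≅ Z^5.

Boundary ∂_1: C_1 → C_0 is given by ∂[p,q] = [q] − [p].
The 5×10 boundary matrix has rank 4 and Smith normal form diag(1,1,1,1).

Boundary ∂_2: C_2 → C_1 acts by ∂[p,q,r] = [q,r] − [p,r] + [p,q]. For instance
  ∂[0,2,3] = [2,3] − [0,3] + [0,2],
  ∂[0,1,4] = [1,4] − [0,4] + [0,1].
The resulting 10×10 matrix has rank 6, and its Smith normal form has invariant factors (1,1,1,1,1,1).

∂_3: C_3 → C_2 sends each 3-simplex σ to the alternating sum Σ_i (−1)^i (σ with its i-th vertex removed). For instance
  ∂[0,1,2,3] = [1,2,3] − [0,2,3] + [0,1,3] − [0,1,2],
  ∂[0,1,2,4] = [1,2,4] − [0,2,4] + [0,1,4] − [0,1,2].
The 10×5 boundary matrix has rank 4 and Smith normal form diag(1,1,1,1).

Reading off H_k = ker ∂_k / im ∂_{k+1}:

  H_0: rank C_0 − rank ∂_1 = 5 − 4 = 1, and the invariant factors of ∂_1 are all 1, so H_0 = Z.
  H_1: rank ker ∂_1 − rank ∂_2 = (10 − 4) − 6 = 0, and the invariant factors of ∂_2 are all 1, so H_1 = 0.
  H_2: rank ker ∂_2 − rank ∂_3 = (10 − 6) − 4 = 0, and the invariant factors of ∂_3 are all 1, so H_2 = 0.
  H_3: rank ker ∂_3 − rank ∂_4 = (5 − 4) − 0 = 1, and there is no ∂_4, so H_3 = Z.

Hence the Betti numbers are b_0 = 1, b_1 = 0, b_2 = 0, b_3 = 1.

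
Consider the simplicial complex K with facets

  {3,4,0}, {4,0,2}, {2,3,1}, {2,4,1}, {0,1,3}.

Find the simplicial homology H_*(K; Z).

H_0 ≅ Z,  H_1 ≅ Z,  H_2 = 0.

Order the vertices as 0 < 1 < 2 < 3 < 4. Listing each simplex with vertices in this order, K has dimension 2 with simplices:

  0-simplices (5): [0], [1], [2], [3], [4]
  1-simplices (10): [0,1], [0,2], [0,3], [0,4], [1,2], [1,3], [1,4], [2,3], [2,4], [3,4]
  2-simplices (5): [0,1,3], [0,2,4], [0,3,4], [1,2,3], [1,2,4]

Hence C_0 ≅ Z^5, C_1 ≅ Z^10, C_2 ≅ Z^5.

The boundary map ∂_1: C_1 → C_0 maps an edge to its endpoints' difference, ∂[p,q] = q − p.
The resulting 5×10 matrix has rank 4, and its Smith normal form has invariant factors (1,1,1,1).

The boundary map ∂_2: C_2 → C_1 maps a triangle to the signed sum of its edges. For instance
  ∂[0,2,4] = [2,4] − [0,4] + [0,2],
  ∂[0,3,4] = [3,4] − [0,4] + [0,3].
This gives a 10×5 integer matrix of rank 5; reducing to Smith normal form yields diagonal entries (1,1,1,1,1).

Computing H_k = (kernel of ∂_k) / (image of ∂_{k+1}):

  H_0: rank C_0 − rank ∂_1 = 5 − 4 = 1, and the invariant factors of ∂_1 are all 1, so H_0 ≅ Z.
  H_1: rank ker ∂_1 − rank ∂_2 = (10 − 4) − 5 = 1, and the invariant factors of ∂_2 are all 1, so H_1 ≅ Z.
  H_2: rank ker ∂_2 − rank ∂_3 = (5 − 5) − 0 = 0, and there is no ∂_3, so H_2 ≅ 0.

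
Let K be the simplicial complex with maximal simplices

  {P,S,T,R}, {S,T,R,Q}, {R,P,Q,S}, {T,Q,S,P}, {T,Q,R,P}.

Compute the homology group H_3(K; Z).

H_3 ≅ Z.

Order the vertices as P < Q < R < S < T. Listing each simplex with vertices in this order, K has dimension 3 with simplices:

  0-simplices (5): P, Q, R, S, T
  1-simplices (10): PQ, PR, PS, PT, QR, QS, QT, RS, RT, ST
  2-simplices (10): PQR, PQS, PQT, PRS, PRT, PST, QRS, QRT, QST, RST
  3-simplices (5): PQRS, PQRT, PQST, PRST, QRST

so the chain groups are C_0 ≅ Z^5, C_1 ≅ Z^10, C_2 ≅ Z^10, C_3 ≅ Z^5.

Boundary ∂_1: C_1 → C_0 maps an edge to its endpoints' difference, ∂[p,q] = q − p.
This gives a 5×10 integer matrix of rank 4; reducing to Smith normal form yields diagonal entries (1,1,1,1).

The boundary map ∂_2: C_2 → C_1 acts by ∂[p,q,r] = [q,r] − [p,r] + [p,q]. For instance
  ∂PQT = QT − PT + PQ,
  ∂QRT = RT − QT + QR.
As a 10×10 matrix over Z this has rank 6, with invariant factors (1,1,1,1,1,1).

∂_3: C_3 → C_2 sends each 3-simplex σ to the alternating sum Σ_i (−1)^i (σ with its i-th vertex removed). For instance
  ∂PQRT = QRT − PRT + PQT − PQR,
  ∂QRST = RST − QST + QRT − QRS.
The resulting 10×5 matrix has rank 4, and its Smith normal form has invariant factors (1,1,1,1).

Computing H_k = (kernel of ∂_k) / (image of ∂_{k+1}):

  H_3: rank ker ∂_3 − rank ∂_4 = (5 − 4) − 0 = 1, and there is no ∂_4, so H_3 ≅ Z.

(K is a triangulation of the 3-sphere S^3.)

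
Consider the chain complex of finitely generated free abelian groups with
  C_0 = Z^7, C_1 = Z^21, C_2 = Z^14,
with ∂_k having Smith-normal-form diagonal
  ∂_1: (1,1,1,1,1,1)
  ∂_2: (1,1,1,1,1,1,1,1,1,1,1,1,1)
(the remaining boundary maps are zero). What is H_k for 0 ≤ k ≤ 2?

H_0: b_0 = 7 − 0 − 6 = 1; torsion from ∂_1 factors > 1: none. So H_0 ≅ Z.
H_1: b_1 = 21 − 6 − 13 = 2; torsion from ∂_2 factors > 1: none. So H_1 ≅ Z^2.
H_2: b_2 = 14 − 13 − 0 = 1; torsion from ∂_3 factors > 1: none. So H_2 ≅ Z.

H_0 ≅ Z,  H_1 ≅ Z^2,  H_2 ≅ Z.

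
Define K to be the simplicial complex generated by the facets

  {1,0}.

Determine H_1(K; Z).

H_1 = 0.

Take the total order 0 < 1 on the vertex set. Then K (dimension 1) consists of the simplices:

  0-simplices (2): [0], [1]
  1-simplices (1): [0,1]

Hence C_0 ≅ Z^2, C_1 ≅ Z^1.

∂_1: C_1 → C_0 maps an edge to its endpoints' difference, ∂[p,q] = q − p.
As a 2×1 matrix over Z this has rank 1, with invariant factors (1).

From H_k ≅ ker(∂_k) / im(∂_{k+1}) we obtain:

  H_1: rank ker ∂_1 − rank ∂_2 = (1 − 1) − 0 = 0, and there is no ∂_2, so H_1 = 0.

(K is a triangulation of the 1-simplex.)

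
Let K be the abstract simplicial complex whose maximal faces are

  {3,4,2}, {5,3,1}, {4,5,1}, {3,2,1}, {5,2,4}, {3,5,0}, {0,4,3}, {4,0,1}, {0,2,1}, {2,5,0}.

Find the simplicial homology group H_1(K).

H_1 = Z/2Z.

Order the vertices as 0 < 1 < 2 < 3 < 4 < 5. Listing each simplex with vertices in this order, K has dimension 2 with simplices:

  0-simplices (6): [0], [1], [2], [3], [4], [5]
  1-simplices (15): [0,1], [0,2], [0,3], [0,4], [0,5], [1,2], [1,3], [1,4], [1,5], [2,3], [2,4], [2,5], [3,4], [3,5], [4,5]
  2-simplices (10): [0,1,2], [0,1,4], [0,2,5], [0,3,4], [0,3,5], [1,2,3], [1,3,5], [1,4,5], [2,3,4], [2,4,5]

so the chain groups are C_0 ≅ Z^6, C_1 ≅ Z^15, C_2 ≅ Z^10.

Boundary ∂_1: C_1 → C_0 sends each edge [p,q] (with p < q) to q − p. For instance
  ∂[2,5] = [5] − [2].
This gives a 6×15 integer matrix of rank 5; reducing to Smith normal form yields diagonal entries (1,1,1,1,1).

∂_2: C_2 → C_1 maps a triangle to the signed sum of its edges. For instance
  ∂[0,1,2] = [1,2] − [0,2] + [0,1],
  ∂[0,3,4] = [3,4] − [0,4] + [0,3].
The 15×10 boundary matrix has rank 10 and Smith normal form diag(1,1,1,1,1,1,1,1,1,2).

Now H_k = ker ∂_k / im ∂_{k+1}, so:

  H_1: rank ker ∂_1 − rank ∂_2 = (15 − 5) − 10 = 0, and ∂_2 has invariant factor 2 > 1, so H_1 = Z/2Z.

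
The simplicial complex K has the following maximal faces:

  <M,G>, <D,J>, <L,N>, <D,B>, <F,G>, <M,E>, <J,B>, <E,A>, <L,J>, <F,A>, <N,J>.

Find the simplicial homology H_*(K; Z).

H_0 = Z^2,  H_1 = Z^3.

Order the vertices as A < B < D < E < F < G < J < L < M < N. Listing each simplex with vertices in this order, K has dimension 1 with simplices:

  0-simplices (10): A, B, D, E, F, G, J, L, M, N
  1-simplices (11): AE, AF, BD, BJ, DJ, EM, FG, GM, JL, JN, LN

so the chain groups are C_0 ≅ Z^10, C_1 ≅ Z^11.

∂_1: C_1 → C_0 sends each edge [p,q] (with p < q) to q − p. For instance
  ∂EM = M − E.
As a 10×11 matrix over Z this has rank 8, with invariant factors (1,1,1,1,1,1,1,1).

Reading off H_k = ker ∂_k / im ∂_{k+1}:

  H_0: rank C_0 − rank ∂_1 = 10 − 8 = 2, and the invariant factors of ∂_1 are all 1, so H_0 = Z^2.
  H_1: rank ker ∂_1 − rank ∂_2 = (11 − 8) − 0 = 3, and there is no ∂_2, so H_1 = Z^3.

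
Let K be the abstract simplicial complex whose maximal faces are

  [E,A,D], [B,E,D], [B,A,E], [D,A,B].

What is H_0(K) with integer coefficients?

Order the vertices as A < B < D < E. Listing each simplex with vertices in this order, K has dimension 2 with simplices:

  0-simplices (4): A, B, D, E
  1-simplices (6): AB, AD, AE, BD, BE, DE
  2-simplices (4): ABD, ABE, ADE, BDE

Hence C_0 ≅ Z^4, C_1 ≅ Z^6, C_2 ≅ Z^4.

Boundary ∂_1: C_1 → C_0 maps an edge to its endpoints' difference, ∂[p,q] = q − p.
This gives a 4×6 integer matrix of rank 3; reducing to Smith normal form yields diagonal entries (1,1,1).

∂_2: C_2 → C_1 acts by ∂[p,q,r] = [q,r] − [p,r] + [p,q]. For instance
  ∂ADE = DE − AE + AD,
  ∂BDE = DE − BE + BD.
The 6×4 boundary matrix has rank 3 and Smith normal form diag(1,1,1).

Computing H_k = (kernel of ∂_k) / (image of ∂_{k+1}):

  H_0: rank C_0 − rank ∂_1 = 4 − 3 = 1, and the invariant factors of ∂_1 are all 1, so H_0 ≅ Z.

H_0 = Z.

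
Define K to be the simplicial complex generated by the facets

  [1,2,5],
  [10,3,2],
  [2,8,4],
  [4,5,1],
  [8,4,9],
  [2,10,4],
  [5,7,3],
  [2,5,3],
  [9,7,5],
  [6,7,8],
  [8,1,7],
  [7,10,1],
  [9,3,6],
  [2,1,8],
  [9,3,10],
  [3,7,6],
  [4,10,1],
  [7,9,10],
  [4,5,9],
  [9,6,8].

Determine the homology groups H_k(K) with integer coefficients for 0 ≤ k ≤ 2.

K has 10 vertices, 30 edges, 20 triangles.
rank ∂_0 = 0, rank ∂_1 = 9 ⇒ b_0 = 10 − 0 − 9 = 1; all invariant factors of ∂_1 are 1 so no torsion. So H_0 = Z.
rank ∂_1 = 9, rank ∂_2 = 20 ⇒ b_1 = 30 − 9 − 20 = 1; ∂_2 has invariant factor(s) [2] giving torsion. So H_1 = Z ⊕ Z_2.
rank ∂_2 = 20, rank ∂_3 = 0 ⇒ b_2 = 20 − 20 − 0 = 0. So H_2 = 0.

H_0 = Z,  H_1 = Z ⊕ Z_2,  H_2 = 0.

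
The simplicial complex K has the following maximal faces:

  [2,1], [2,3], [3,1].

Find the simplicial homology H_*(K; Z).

K has 3 vertices, 3 edges.
rank ∂_0 = 0, rank ∂_1 = 2 ⇒ b_0 = 3 − 0 − 2 = 1; all invariant factors of ∂_1 are 1 so no torsion. So H_0 ≅ Z.
rank ∂_1 = 2, rank ∂_2 = 0 ⇒ b_1 = 3 − 2 − 0 = 1. So H_1 ≅ Z.

H_0 = Z,  H_1 = Z.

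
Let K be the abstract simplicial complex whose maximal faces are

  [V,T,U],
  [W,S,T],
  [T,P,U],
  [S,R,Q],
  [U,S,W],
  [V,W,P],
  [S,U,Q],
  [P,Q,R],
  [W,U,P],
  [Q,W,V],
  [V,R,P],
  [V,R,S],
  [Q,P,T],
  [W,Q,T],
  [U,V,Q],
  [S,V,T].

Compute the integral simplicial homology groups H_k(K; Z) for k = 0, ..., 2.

H_0 ≅ Z,  H_1 ≅ Z^2,  H_2 ≅ Z.

K has 8 vertices, 24 edges, 16 triangles.
rank ∂_0 = 0, rank ∂_1 = 7 ⇒ b_0 = 8 − 0 − 7 = 1; all invariant factors of ∂_1 are 1 so no torsion. So H_0 ≅ Z.
rank ∂_1 = 7, rank ∂_2 = 15 ⇒ b_1 = 24 − 7 − 15 = 2; all invariant factors of ∂_2 are 1 so no torsion. So H_1 ≅ Z^2.
rank ∂_2 = 15, rank ∂_3 = 0 ⇒ b_2 = 16 − 15 − 0 = 1. So H_2 ≅ Z.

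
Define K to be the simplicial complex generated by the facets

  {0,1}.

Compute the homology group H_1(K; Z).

H_1 = 0.

Order the vertices as 0 < 1. Listing each simplex with vertices in this order, K has dimension 1 with simplices:

  0-simplices (2): [0], [1]
  1-simplices (1): [0,1]

Hence C_0 ≅ Z^2, C_1 ≅ Z^1.

Boundary ∂_1: C_1 → C_0 maps an edge to its endpoints' difference, ∂[p,q] = q − p. For instance
  ∂[0,1] = [1] − [0].
As a 2×1 matrix over Z this has rank 1, with invariant factors (1).

Computing H_k = (kernel of ∂_k) / (image of ∂_{k+1}):

  H_1: rank ker ∂_1 − rank ∂_2 = (1 − 1) − 0 = 0, and there is no ∂_2, so H_1 ≅ 0.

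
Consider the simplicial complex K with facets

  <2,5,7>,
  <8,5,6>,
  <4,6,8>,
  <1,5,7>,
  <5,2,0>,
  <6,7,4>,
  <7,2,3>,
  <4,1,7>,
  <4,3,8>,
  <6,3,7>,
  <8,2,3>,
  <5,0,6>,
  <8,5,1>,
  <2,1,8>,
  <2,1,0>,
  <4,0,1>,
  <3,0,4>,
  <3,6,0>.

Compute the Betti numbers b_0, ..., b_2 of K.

Take the total order 0 < 1 < 2 < 3 < 4 < 5 < 6 < 7 < 8 on the vertex set. Then K (dimension 2) consists of the simplices:

  0-simplices (9): [0], [1], [2], [3], [4], [5], [6], [7], [8]
  1-simplices (27): (27 of them)
  2-simplices (18): [0,1,2], [0,1,4], [0,2,5], [0,3,4], [0,3,6], [0,5,6], [1,2,8], [1,4,7], [1,5,7], [1,5,8], [2,3,7], [2,3,8], [2,5,7], [3,4,8], [3,6,7], [4,6,7], [4,6,8], [5,6,8]

Hence C_0 ≅ Z^9, C_1 ≅ Z^27, C_2 ≅ Z^18.

Boundary ∂_1: C_1 → C_0 is given by ∂[p,q] = [q] − [p].
The 9×27 boundary matrix has rank 8 and Smith normal form diag(1,1,1,1,1,1,1,1).

Boundary ∂_2: C_2 → C_1 acts by ∂[p,q,r] = [q,r] − [p,r] + [p,q]. For instance
  ∂[1,4,7] = [4,7] − [1,7] + [1,4],
  ∂[0,3,6] = [3,6] − [0,6] + [0,3].
The 27×18 boundary matrix has rank 18 and Smith normal form diag(1,1,1,1,1,1,1,1,1,1,1,1,1,1,1,1,1,2).

Now H_k = ker ∂_k / im ∂_{k+1}, so:

  H_0: rank C_0 − rank ∂_1 = 9 − 8 = 1, and the invariant factors of ∂_1 are all 1, so H_0 = Z.
  H_1: rank ker ∂_1 − rank ∂_2 = (27 − 8) − 18 = 1, and ∂_2 has invariant factor 2 > 1, so H_1 = Z ⊕ Z/2.
  H_2: rank ker ∂_2 − rank ∂_3 = (18 − 18) − 0 = 0, and there is no ∂_3, so H_2 = 0.

Hence the Betti numbers are b_0 = 1, b_1 = 1, b_2 = 0.

b_0 = 1, b_1 = 1, b_2 = 0.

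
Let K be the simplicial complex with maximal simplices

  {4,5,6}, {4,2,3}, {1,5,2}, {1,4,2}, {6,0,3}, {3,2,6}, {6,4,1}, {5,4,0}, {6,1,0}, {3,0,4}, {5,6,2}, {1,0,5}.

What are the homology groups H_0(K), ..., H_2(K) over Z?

Fix the vertex order 0 < 1 < 2 < 3 < 4 < 5 < 6 and write every simplex with vertices in increasing order. Then dim K = 2 and the simplices of K are:

  0-simplices (7): [0], [1], [2], [3], [4], [5], [6]
  1-simplices (18): [0,1], [0,3], [0,4], [0,5], [0,6], [1,2], [1,4], [1,5], [1,6], [2,3], [2,4], [2,5], [2,6], [3,4], [3,6], [4,5], [4,6], [5,6]
  2-simplices (12): [0,1,5], [0,1,6], [0,3,4], [0,3,6], [0,4,5], [1,2,4], [1,2,5], [1,4,6], [2,3,4], [2,3,6], [2,5,6], [4,5,6]

Hence C_0 ≅ Z^7, C_1 ≅ Z^18, C_2 ≅ Z^12.

The boundary map ∂_1: C_1 → C_0 sends each edge [p,q] (with p < q) to q − p. For instance
  ∂[1,2] = [2] − [1].
This gives a 7×18 integer matrix of rank 6; reducing to Smith normal form yields diagonal entries (1,1,1,1,1,1).

Boundary ∂_2: C_2 → C_1 maps a triangle to the signed sum of its edges. For instance
  ∂[0,4,5] = [4,5] − [0,5] + [0,4],
  ∂[0,3,4] = [3,4] − [0,4] + [0,3].
As a 18×12 matrix over Z this has rank 12, with invariant factors (1,1,1,1,1,1,1,1,1,1,1,2).

Reading off H_k = ker ∂_k / im ∂_{k+1}:

  H_0: rank C_0 − rank ∂_1 = 7 − 6 = 1, and the invariant factors of ∂_1 are all 1, so H_0 ≅ Z.
  H_1: rank ker ∂_1 − rank ∂_2 = (18 − 6) − 12 = 0, and ∂_2 has invariant factor 2 > 1, so H_1 ≅ Z/2.
  H_2: rank ker ∂_2 − rank ∂_3 = (12 − 12) − 0 = 0, and there is no ∂_3, so H_2 ≅ 0.

H_0 ≅ Z,  H_1 ≅ Z/2,  H_2 = 0.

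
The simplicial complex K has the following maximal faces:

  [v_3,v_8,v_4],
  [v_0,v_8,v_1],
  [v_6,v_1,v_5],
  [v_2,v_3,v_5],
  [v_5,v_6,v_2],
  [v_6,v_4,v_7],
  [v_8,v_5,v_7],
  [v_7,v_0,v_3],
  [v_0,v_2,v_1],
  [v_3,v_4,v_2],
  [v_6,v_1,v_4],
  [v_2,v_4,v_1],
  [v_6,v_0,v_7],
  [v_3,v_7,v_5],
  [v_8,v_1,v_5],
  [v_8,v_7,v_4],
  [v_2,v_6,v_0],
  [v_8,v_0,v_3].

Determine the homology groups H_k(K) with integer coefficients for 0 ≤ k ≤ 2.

H_0 ≅ Z,  H_1 ≅ Z ⊕ Z/2Z,  H_2 = 0.

We work with the vertex ordering v_0 < v_1 < v_2 < v_3 < v_4 < v_5 < v_6 < v_7 < v_8. The simplices of K, each written with vertices in increasing order, are:

  0-simplices (9): [v_0], [v_1], [v_2], [v_3], [v_4], [v_5], [v_6], [v_7], [v_8]
  1-simplices (27): (27 of them)
  2-simplices (18): (18 of them)

giving chain groups C_0 ≅ Z^9, C_1 ≅ Z^27, C_2 ≅ Z^18.

Boundary ∂_1: C_1 → C_0 is given by ∂[p,q] = [q] − [p]. For instance
  ∂[v_2,v_4] = [v_4] − [v_2].
This gives a 9×27 integer matrix of rank 8; reducing to Smith normal form yields diagonal entries (1,1,1,1,1,1,1,1).

Boundary ∂_2: C_2 → C_1 sends each 2-simplex [p,q,r] to [q,r] − [p,r] + [p,q]. For instance
  ∂[v_0,v_1,v_8] = [v_1,v_8] − [v_0,v_8] + [v_0,v_1],
  ∂[v_1,v_2,v_4] = [v_2,v_4] − [v_1,v_4] + [v_1,v_2].
The 27×18 boundary matrix has rank 18 and Smith normal form diag(1,1,1,1,1,1,1,1,1,1,1,1,1,1,1,1,1,2).

Computing H_k = (kernel of ∂_k) / (image of ∂_{k+1}):

  H_0: rank C_0 − rank ∂_1 = 9 − 8 = 1, and the invariant factors of ∂_1 are all 1, so H_0 ≅ Z.
  H_1: rank ker ∂_1 − rank ∂_2 = (27 − 8) − 18 = 1, and ∂_2 has invariant factor 2 > 1, so H_1 ≅ Z ⊕ Z/2Z.
  H_2: rank ker ∂_2 − rank ∂_3 = (18 − 18) − 0 = 0, and there is no ∂_3, so H_2 ≅ 0.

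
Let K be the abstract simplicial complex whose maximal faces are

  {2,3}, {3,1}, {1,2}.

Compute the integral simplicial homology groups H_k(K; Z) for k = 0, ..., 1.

Fix the vertex order 1 < 2 < 3 and write every simplex with vertices in increasing order. Then dim K = 1 and the simplices of K are:

  0-simplices (3): [1], [2], [3]
  1-simplices (3): [1,2], [1,3], [2,3]

giving chain groups C_0 ≅ Z^3, C_1 ≅ Z^3.

∂_1: C_1 → C_0 maps an edge to its endpoints' difference, ∂[p,q] = q − p. For instance
  ∂[1,3] = [3] − [1].
This gives a 3×3 integer matrix of rank 2; reducing to Smith normal form yields diagonal entries (1,1).

Reading off H_k = ker ∂_k / im ∂_{k+1}:

  H_0: rank C_0 − rank ∂_1 = 3 − 2 = 1, and the invariant factors of ∂_1 are all 1, so H_0 ≅ Z.
  H_1: rank ker ∂_1 − rank ∂_2 = (3 − 2) − 0 = 1, and there is no ∂_2, so H_1 ≅ Z.

As a check, the Euler characteristic is 3 − 3 = 0, which agrees with 1 − 1 = 0.
(K is a triangulation of the circle S^1.)

H_0 ≅ Z,  H_1 ≅ Z.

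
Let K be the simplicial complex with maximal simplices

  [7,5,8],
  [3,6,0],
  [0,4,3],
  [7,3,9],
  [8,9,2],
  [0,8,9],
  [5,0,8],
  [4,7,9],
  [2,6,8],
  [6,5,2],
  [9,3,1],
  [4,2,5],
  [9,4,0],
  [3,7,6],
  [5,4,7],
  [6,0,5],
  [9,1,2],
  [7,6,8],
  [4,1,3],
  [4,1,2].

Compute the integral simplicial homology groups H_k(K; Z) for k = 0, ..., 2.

Take the total order 0 < 1 < 2 < 3 < 4 < 5 < 6 < 7 < 8 < 9 on the vertex set. Then K (dimension 2) consists of the simplices:

  0-simplices (10): [0], [1], [2], [3], [4], [5], [6], [7], [8], [9]
  1-simplices (30): (30 of them)
  2-simplices (20): (20 of them)

so the chain groups are C_0 ≅ Z^10, C_1 ≅ Z^30, C_2 ≅ Z^20.

∂_1: C_1 → C_0 maps an edge to its endpoints' difference, ∂[p,q] = q − p. For instance
  ∂[4,5] = [5] − [4].
This gives a 10×30 integer matrix of rank 9; reducing to Smith normal form yields diagonal entries (1,1,1,1,1,1,1,1,1).

The boundary map ∂_2: C_2 → C_1 acts by ∂[p,q,r] = [q,r] − [p,r] + [p,q]. For instance
  ∂[0,8,9] = [8,9] − [0,9] + [0,8],
  ∂[1,3,4] = [3,4] − [1,4] + [1,3].
As a 30×20 matrix over Z this has rank 20, with invariant factors (1,1,1,1,1,1,1,1,1,1,1,1,1,1,1,1,1,1,1,2).

Reading off H_k = ker ∂_k / im ∂_{k+1}:

  H_0: rank C_0 − rank ∂_1 = 10 − 9 = 1, and the invariant factors of ∂_1 are all 1, so H_0 = Z.
  H_1: rank ker ∂_1 − rank ∂_2 = (30 − 9) − 20 = 1, and ∂_2 has invariant factor 2 > 1, so H_1 = Z ⊕ Z/2.
  H_2: rank ker ∂_2 − rank ∂_3 = (20 − 20) − 0 = 0, and there is no ∂_3, so H_2 = 0.

(K is a triangulation of the Klein bottle.)

H_0 = Z,  H_1 = Z ⊕ Z/2,  H_2 = 0.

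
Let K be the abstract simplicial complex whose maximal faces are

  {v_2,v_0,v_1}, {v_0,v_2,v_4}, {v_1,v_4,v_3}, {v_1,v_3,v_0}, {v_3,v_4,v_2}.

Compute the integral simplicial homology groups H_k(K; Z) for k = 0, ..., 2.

Take the total order v_0 < v_1 < v_2 < v_3 < v_4 on the vertex set. Then K (dimension 2) consists of the simplices:

  0-simplices (5): [v_0], [v_1], [v_2], [v_3], [v_4]
  1-simplices (10): [v_0,v_1], [v_0,v_2], [v_0,v_3], [v_0,v_4], [v_1,v_2], [v_1,v_3], [v_1,v_4], [v_2,v_3], [v_2,v_4], [v_3,v_4]
  2-simplices (5): [v_0,v_1,v_2], [v_0,v_1,v_3], [v_0,v_2,v_4], [v_1,v_3,v_4], [v_2,v_3,v_4]

so the chain groups are C_0 ≅ Z^5, C_1 ≅ Z^10, C_2 ≅ Z^5.

Boundary ∂_1: C_1 → C_0 is given by ∂[p,q] = [q] − [p]. For instance
  ∂[v_1,v_4] = [v_4] − [v_1].
The 5×10 boundary matrix has rank 4 and Smith normal form diag(1,1,1,1).

The boundary map ∂_2: C_2 → C_1 acts by ∂[p,q,r] = [q,r] − [p,r] + [p,q]. For instance
  ∂[v_0,v_2,v_4] = [v_2,v_4] − [v_0,v_4] + [v_0,v_2],
  ∂[v_0,v_1,v_3] = [v_1,v_3] − [v_0,v_3] + [v_0,v_1].
The 10×5 boundary matrix has rank 5 and Smith normal form diag(1,1,1,1,1).

Reading off H_k = ker ∂_k / im ∂_{k+1}:

  H_0: rank C_0 − rank ∂_1 = 5 − 4 = 1, and the invariant factors of ∂_1 are all 1, so H_0 ≅ Z.
  H_1: rank ker ∂_1 − rank ∂_2 = (10 − 4) − 5 = 1, and the invariant factors of ∂_2 are all 1, so H_1 ≅ Z.
  H_2: rank ker ∂_2 − rank ∂_3 = (5 − 5) − 0 = 0, and there is no ∂_3, so H_2 ≅ 0.

(K is a triangulation of the Möbius band.)

H_0 ≅ Z,  H_1 ≅ Z,  H_2 = 0.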